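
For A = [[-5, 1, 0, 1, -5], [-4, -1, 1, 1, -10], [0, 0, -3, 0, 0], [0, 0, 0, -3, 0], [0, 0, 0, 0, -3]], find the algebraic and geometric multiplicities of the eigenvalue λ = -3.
algebraic multiplicity 5, geometric multiplicity 3

The characteristic polynomial is (x + 3)^5, so the factor x + 3 appears with exponent 5: the algebraic multiplicity is 5.

rank(A + 3I) = 2, so the eigenspace has dimension 5 - 2 = 3: the geometric multiplicity is 3.

Since 3 < 5, A is not diagonalizable.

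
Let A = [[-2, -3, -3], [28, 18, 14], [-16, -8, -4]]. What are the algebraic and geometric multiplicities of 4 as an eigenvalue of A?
algebraic multiplicity 3, geometric multiplicity 2

The characteristic polynomial is (x - 4)^3, so the factor x - 4 appears with exponent 3: the algebraic multiplicity is 3.

rank(A - 4I) = 1, so the eigenspace has dimension 3 - 1 = 2: the geometric multiplicity is 2.

Since 2 < 3, A is not diagonalizable.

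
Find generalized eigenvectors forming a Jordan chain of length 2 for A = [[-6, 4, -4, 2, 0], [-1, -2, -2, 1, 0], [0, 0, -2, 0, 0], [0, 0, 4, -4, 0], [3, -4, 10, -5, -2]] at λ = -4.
v_1 = [[1, 1, 0, 0, 0]]^T, v_2 = [[2, 1, 0, 0, -1]]^T

We seek v_1 ∈ ker((A + 4I)^2) \ ker(A + 4I), then set v_{i+1} = (A + 4I) v_i.

One such chain is v_1 = [[1, 1, 0, 0, 0]]^T, v_2 = [[2, 1, 0, 0, -1]]^T. Check: (A + 4I) v_2 = [[0, 0, 0, 0, 0]]^T = 0.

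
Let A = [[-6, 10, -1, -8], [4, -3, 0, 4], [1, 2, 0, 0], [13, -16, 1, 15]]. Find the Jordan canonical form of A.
J = [[1, 1, 0, 0], [0, 1, 0, 0], [0, 0, 1, 0], [0, 0, 0, 3]]

The characteristic polynomial is det(xI - A) = (x - 3)(x - 1)^3, so the eigenvalues are 1 (algebraic multiplicity 3), 3 (algebraic multiplicity 1).

For λ = 1: rank(A - I) = 2, rank((A - I)^2) = 1. The eigenspace has dimension 4 - 2 = 2, so there are 2 Jordan blocks; the rank sequence gives block sizes [2, 1].

For λ = 3: algebraic multiplicity 1 gives one 1×1 block.

Assembling the blocks gives the Jordan form J above.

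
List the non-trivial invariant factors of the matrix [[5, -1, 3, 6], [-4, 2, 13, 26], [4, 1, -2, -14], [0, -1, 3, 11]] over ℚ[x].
x - 5, (x - 5)^2(x - 1)

The Jordan structure of A has elementary divisors (x - 1), (x - 5)^2, (x - 5). Arranging the block sizes at each eigenvalue in decreasing order and taking row products gives the invariant factors.

Invariant factors (smallest first, each dividing the next): x - 5, (x - 5)^2(x - 1).

Check: the last factor (x - 5)^2(x - 1) is the minimal polynomial, and the product (x - 5)^3(x - 1) is the characteristic polynomial.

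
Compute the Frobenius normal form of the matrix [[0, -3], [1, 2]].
The invariant factors of A (the non-unit diagonal entries of the Smith normal form of xI - A over ℚ[x]) are x^2 - 2x + 3, each dividing the next. The characteristic polynomial is their product, x^2 - 2x + 3.

The rational canonical form is the block-diagonal matrix of companion matrices C(f_i):
R = [[0, -3], [1, 2]].

Note the characteristic polynomial does not split into linear factors over ℚ, so A has no Jordan form over ℚ; the rational canonical form exists over any field.

R = [[0, -3], [1, 2]]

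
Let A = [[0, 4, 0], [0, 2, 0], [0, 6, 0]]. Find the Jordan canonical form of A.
The characteristic polynomial is det(xI - A) = x^2(x - 2), so the eigenvalues are 0 (algebraic multiplicity 2), 2 (algebraic multiplicity 1).

For λ = 0: rank(A) = 1. The eigenspace has dimension 3 - 1 = 2, so there are 2 Jordan blocks; the rank sequence gives block sizes [1, 1].

For λ = 2: algebraic multiplicity 1 gives one 1×1 block.

Assembling the blocks gives the Jordan form J above.

J = [[0, 0, 0], [0, 0, 0], [0, 0, 2]]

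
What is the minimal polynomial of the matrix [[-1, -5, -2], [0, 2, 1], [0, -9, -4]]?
m_A(x) = (x + 1)^3

The characteristic polynomial factors as (x + 1)^3. The minimal polynomial is ∏(x - λ)^{k_λ} where k_λ is the size of the largest Jordan block at λ.

For λ = -1: rank(A + I) = 2, and the largest Jordan block has size 3 (the smallest k with rank((A + I)^k) = rank((A + I)^(k+1))).

So m_A(x) = (x + 1)^3.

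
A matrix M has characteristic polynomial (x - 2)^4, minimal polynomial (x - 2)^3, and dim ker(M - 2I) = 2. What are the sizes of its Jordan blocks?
λ = 2: algebraic multiplicity 4 (exponent in χ_M), largest block size 3 (exponent in m_M), 2 blocks (geometric multiplicity). These force block sizes [3, 1].

Jordan blocks: (2, 3), (2, 1)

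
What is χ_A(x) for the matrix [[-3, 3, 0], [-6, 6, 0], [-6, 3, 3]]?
χ_A(x) = x(x - 3)^2

xI - A = [[x + 3, -3, 0], [6, x - 6, 0], [6, -3, x - 3]].

Expanding det(xI - A) along the first row:
det(xI - A) = + (x + 3)·det([[x - 6, 0], [-3, x - 3]]) - (-3)·det([[6, 0], [6, x - 3]]) + (0)·det([[6, x - 6], [6, -3]]).

Evaluating gives χ_A(x) = x^3 - 6x^2 + 9x = x(x - 3)^2.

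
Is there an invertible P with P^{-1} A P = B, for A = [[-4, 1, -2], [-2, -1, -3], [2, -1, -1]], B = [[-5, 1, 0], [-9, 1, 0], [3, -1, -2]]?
Both have characteristic polynomial (x + 2)^3, but the minimal polynomial of A is (x + 2)^3 while the minimal polynomial of B is (x + 2)^2. The minimal polynomial is a similarity invariant, so A and B are not similar.

No.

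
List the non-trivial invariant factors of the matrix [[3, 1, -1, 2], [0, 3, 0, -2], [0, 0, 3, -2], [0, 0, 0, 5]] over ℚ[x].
x - 3, (x - 5)(x - 3)^2

The Jordan structure of A has elementary divisors (x - 3)^2, (x - 3), (x - 5). Arranging the block sizes at each eigenvalue in decreasing order and taking row products gives the invariant factors.

Invariant factors (smallest first, each dividing the next): x - 3, (x - 5)(x - 3)^2.

Check: the last factor (x - 5)(x - 3)^2 is the minimal polynomial, and the product (x - 5)(x - 3)^3 is the characteristic polynomial.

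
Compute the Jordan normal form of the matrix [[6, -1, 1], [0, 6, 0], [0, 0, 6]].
J = [[6, 1, 0], [0, 6, 0], [0, 0, 6]]

The characteristic polynomial is det(xI - A) = (x - 6)^3, so the eigenvalues are 6 (algebraic multiplicity 3).

For λ = 6: rank(A - 6I) = 1, rank((A - 6I)^2) = 0. The eigenspace has dimension 3 - 1 = 2, so there are 2 Jordan blocks; the rank sequence gives block sizes [2, 1].

Assembling the blocks gives the Jordan form J above.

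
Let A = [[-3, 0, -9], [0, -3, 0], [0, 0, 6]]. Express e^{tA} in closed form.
A has Jordan form J = [[-3, 0, 0], [0, -3, 0], [0, 0, 6]] with A = PJP^{-1}, so e^{tA} = P e^{tJ} P^{-1}.

For a Jordan block J_k(λ), e^{tJ_k(λ)} = e^{λt} · (I + tN + t^2 N^2/2! + ... + t^{k-1} N^{k-1}/(k-1)!) where N is the nilpotent superdiagonal part.

Assembling the blocks and conjugating back gives the entries of e^{tA} as shown above.

e^{tA} = [[e^{-3*t}, 0, (1 - e^{9*t})*e^{-3*t}], [0, e^{-3*t}, 0], [0, 0, e^{6*t}]]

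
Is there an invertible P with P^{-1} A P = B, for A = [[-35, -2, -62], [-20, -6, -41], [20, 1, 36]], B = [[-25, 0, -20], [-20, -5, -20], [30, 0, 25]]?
Both have characteristic polynomial (x - 5)(x + 5)^2, but the minimal polynomial of A is (x - 5)(x + 5)^2 while the minimal polynomial of B is (x - 5)(x + 5). The minimal polynomial is a similarity invariant, so A and B are not similar.

No.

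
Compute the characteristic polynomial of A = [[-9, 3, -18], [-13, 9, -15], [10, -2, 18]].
xI - A = [[x + 9, -3, 18], [13, x - 9, 15], [-10, 2, x - 18]].

Expanding det(xI - A) along the first row:
det(xI - A) = + (x + 9)·det([[x - 9, 15], [2, x - 18]]) - (-3)·det([[13, 15], [-10, x - 18]]) + (18)·det([[13, x - 9], [-10, 2]]).

Evaluating gives χ_A(x) = x^3 - 18x^2 + 108x - 216 = (x - 6)^3.

χ_A(x) = (x - 6)^3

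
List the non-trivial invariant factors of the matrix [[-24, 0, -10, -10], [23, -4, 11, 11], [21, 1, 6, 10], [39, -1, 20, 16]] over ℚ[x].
(x - 6)(x + 4)^3

The Jordan structure of A has elementary divisors (x + 4)^3, (x - 6). Arranging the block sizes at each eigenvalue in decreasing order and taking row products gives the invariant factors.

Invariant factors (smallest first, each dividing the next): (x - 6)(x + 4)^3.

Check: the last factor (x - 6)(x + 4)^3 is the minimal polynomial, and the product (x - 6)(x + 4)^3 is the characteristic polynomial.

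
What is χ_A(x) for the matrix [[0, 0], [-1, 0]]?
xI - A = [[x, 0], [1, x]].

Expanding det(xI - A) along the first row:
det(xI - A) = + (x)·det([[x]]) - (0)·det([[1]]).

Evaluating gives χ_A(x) = x^2.

χ_A(x) = x^2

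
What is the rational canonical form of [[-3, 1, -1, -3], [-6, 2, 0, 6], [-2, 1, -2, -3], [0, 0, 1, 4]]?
The invariant factors of A (the non-unit diagonal entries of the Smith normal form of xI - A over ℚ[x]) are x + 1, (x - 4)(x + 1)^2, each dividing the next. The characteristic polynomial is their product, (x - 4)(x + 1)^3.

The rational canonical form is the block-diagonal matrix of companion matrices C(f_i):
R = [[-1, 0, 0, 0], [0, 0, 0, 4], [0, 1, 0, 7], [0, 0, 1, 2]].

R = [[-1, 0, 0, 0], [0, 0, 0, 4], [0, 1, 0, 7], [0, 0, 1, 2]]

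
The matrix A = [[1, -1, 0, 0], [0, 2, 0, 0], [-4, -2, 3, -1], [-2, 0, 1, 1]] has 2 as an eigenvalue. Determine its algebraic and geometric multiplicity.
algebraic multiplicity 3, geometric multiplicity 2

The characteristic polynomial is (x - 2)^3(x - 1), so the factor x - 2 appears with exponent 3: the algebraic multiplicity is 3.

rank(A - 2I) = 2, so the eigenspace has dimension 4 - 2 = 2: the geometric multiplicity is 2.

Since 2 < 3, A is not diagonalizable.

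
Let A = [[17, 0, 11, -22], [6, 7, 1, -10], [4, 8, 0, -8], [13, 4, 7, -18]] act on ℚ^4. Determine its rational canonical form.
R = [[0, -4, 0, 0], [1, 3, 0, 0], [0, 0, 0, -4], [0, 0, 1, 3]]

The invariant factors of A (the non-unit diagonal entries of the Smith normal form of xI - A over ℚ[x]) are x^2 - 3x + 4, x^2 - 3x + 4, each dividing the next. The characteristic polynomial is their product, (x^2 - 3x + 4)^2.

The rational canonical form is the block-diagonal matrix of companion matrices C(f_i):
R = [[0, -4, 0, 0], [1, 3, 0, 0], [0, 0, 0, -4], [0, 0, 1, 3]].

Note the characteristic polynomial does not split into linear factors over ℚ, so A has no Jordan form over ℚ; the rational canonical form exists over any field.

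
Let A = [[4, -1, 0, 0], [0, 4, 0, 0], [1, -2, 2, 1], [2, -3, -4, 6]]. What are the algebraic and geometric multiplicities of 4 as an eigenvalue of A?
The characteristic polynomial is (x - 4)^4, so the factor x - 4 appears with exponent 4: the algebraic multiplicity is 4.

rank(A - 4I) = 2, so the eigenspace has dimension 4 - 2 = 2: the geometric multiplicity is 2.

Since 2 < 4, A is not diagonalizable.

algebraic multiplicity 4, geometric multiplicity 2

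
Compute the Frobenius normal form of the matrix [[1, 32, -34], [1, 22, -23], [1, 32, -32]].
R = [[0, 0, -20], [1, 0, -24], [0, 1, -9]]

The invariant factors of A (the non-unit diagonal entries of the Smith normal form of xI - A over ℚ[x]) are (x + 2)^2(x + 5), each dividing the next. The characteristic polynomial is their product, (x + 2)^2(x + 5).

The rational canonical form is the block-diagonal matrix of companion matrices C(f_i):
R = [[0, 0, -20], [1, 0, -24], [0, 1, -9]].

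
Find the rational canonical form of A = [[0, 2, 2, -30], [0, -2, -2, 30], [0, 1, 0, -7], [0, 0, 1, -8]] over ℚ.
The invariant factors of A (the non-unit diagonal entries of the Smith normal form of xI - A over ℚ[x]) are x, x(x + 5)^2, each dividing the next. The characteristic polynomial is their product, x^2(x + 5)^2.

The rational canonical form is the block-diagonal matrix of companion matrices C(f_i):
R = [[0, 0, 0, 0], [0, 0, 0, 0], [0, 1, 0, -25], [0, 0, 1, -10]].

R = [[0, 0, 0, 0], [0, 0, 0, 0], [0, 1, 0, -25], [0, 0, 1, -10]]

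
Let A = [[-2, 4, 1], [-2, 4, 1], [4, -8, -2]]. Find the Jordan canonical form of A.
The characteristic polynomial is det(xI - A) = x^3, so the eigenvalues are 0 (algebraic multiplicity 3).

For λ = 0: rank(A) = 1, rank(A^2) = 0. The eigenspace has dimension 3 - 1 = 2, so there are 2 Jordan blocks; the rank sequence gives block sizes [2, 1].

Assembling the blocks gives the Jordan form J above.

J = [[0, 1, 0], [0, 0, 0], [0, 0, 0]]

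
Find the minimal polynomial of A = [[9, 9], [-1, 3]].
The characteristic polynomial factors as (x - 6)^2. The minimal polynomial is ∏(x - λ)^{k_λ} where k_λ is the size of the largest Jordan block at λ.

For λ = 6: rank(A - 6I) = 1, and the largest Jordan block has size 2 (the smallest k with rank((A - 6I)^k) = rank((A - 6I)^(k+1))).

So m_A(x) = (x - 6)^2.

m_A(x) = (x - 6)^2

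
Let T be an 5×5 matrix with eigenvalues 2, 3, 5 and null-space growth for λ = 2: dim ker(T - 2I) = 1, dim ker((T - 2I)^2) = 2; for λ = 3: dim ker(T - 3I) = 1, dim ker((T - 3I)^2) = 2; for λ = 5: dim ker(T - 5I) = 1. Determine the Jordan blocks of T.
λ = 2: successive nullity increments [1, 1] count blocks of size ≥ k; block sizes are [2].
λ = 3: successive nullity increments [1, 1] count blocks of size ≥ k; block sizes are [2].
λ = 5: successive nullity increments [1] count blocks of size ≥ k; block sizes are [1].

Jordan blocks: (2, 2), (3, 2), (5, 1)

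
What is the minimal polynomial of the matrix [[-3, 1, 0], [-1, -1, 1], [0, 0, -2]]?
m_A(x) = (x + 2)^3

The characteristic polynomial factors as (x + 2)^3. The minimal polynomial is ∏(x - λ)^{k_λ} where k_λ is the size of the largest Jordan block at λ.

For λ = -2: rank(A + 2I) = 2, and the largest Jordan block has size 3 (the smallest k with rank((A + 2I)^k) = rank((A + 2I)^(k+1))).

So m_A(x) = (x + 2)^3.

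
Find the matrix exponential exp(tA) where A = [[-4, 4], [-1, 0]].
A has Jordan form J = [[-2, 1], [0, -2]] with A = PJP^{-1}, so e^{tA} = P e^{tJ} P^{-1}.

For a Jordan block J_k(λ), e^{tJ_k(λ)} = e^{λt} · (I + tN + t^2 N^2/2! + ... + t^{k-1} N^{k-1}/(k-1)!) where N is the nilpotent superdiagonal part.

Assembling the blocks and conjugating back gives the entries of e^{tA} as shown above.

e^{tA} = [[(1 - 2*t)*e^{-2*t}, 4*t*e^{-2*t}], [-t*e^{-2*t}, (2*t + 1)*e^{-2*t}]]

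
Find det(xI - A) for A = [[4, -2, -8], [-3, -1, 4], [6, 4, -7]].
χ_A(x) = (x - 1)(x + 2)(x + 3)

xI - A = [[x - 4, 2, 8], [3, x + 1, -4], [-6, -4, x + 7]].

Expanding det(xI - A) along the first row:
det(xI - A) = + (x - 4)·det([[x + 1, -4], [-4, x + 7]]) - (2)·det([[3, -4], [-6, x + 7]]) + (8)·det([[3, x + 1], [-6, -4]]).

Evaluating gives χ_A(x) = x^3 + 4x^2 + x - 6 = (x - 1)(x + 2)(x + 3).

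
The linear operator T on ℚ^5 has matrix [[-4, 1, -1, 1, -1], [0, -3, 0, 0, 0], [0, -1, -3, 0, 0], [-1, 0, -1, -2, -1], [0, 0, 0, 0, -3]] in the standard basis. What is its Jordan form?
J = [[-3, 1, 0, 0, 0], [0, -3, 0, 0, 0], [0, 0, -3, 1, 0], [0, 0, 0, -3, 0], [0, 0, 0, 0, -3]]

The characteristic polynomial is det(xI - A) = (x + 3)^5, so the eigenvalues are -3 (algebraic multiplicity 5).

For λ = -3: rank(A + 3I) = 2, rank((A + 3I)^2) = 0. The eigenspace has dimension 5 - 2 = 3, so there are 3 Jordan blocks; the rank sequence gives block sizes [2, 2, 1].

Assembling the blocks gives the Jordan form J above.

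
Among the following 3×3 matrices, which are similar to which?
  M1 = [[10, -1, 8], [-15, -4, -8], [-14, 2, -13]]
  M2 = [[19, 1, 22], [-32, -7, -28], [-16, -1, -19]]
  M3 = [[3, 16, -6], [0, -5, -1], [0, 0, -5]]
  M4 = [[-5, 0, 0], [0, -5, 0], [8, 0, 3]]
2 classes: {M1, M2, M3}, {M4}

Characteristic polynomials: χ_{M1} = (x - 3)(x + 5)^2, χ_{M2} = (x - 3)(x + 5)^2, χ_{M3} = (x - 3)(x + 5)^2, χ_{M4} = (x - 3)(x + 5)^2.

{M1, M2, M3}: invariant factors (x - 3)(x + 5)^2.

{M4}: invariant factors x + 5, (x - 3)(x + 5).

Matrices are similar if and only if their invariant-factor lists agree; the partition into similarity classes is {M1, M2, M3}, {M4}.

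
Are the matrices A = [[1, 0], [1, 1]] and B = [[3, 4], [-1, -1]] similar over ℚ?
Yes.

Two matrices over a field are similar if and only if they have the same invariant factors.

Both A and B have characteristic polynomial (x - 1)^2 and minimal polynomial (x - 1)^2. Computing further, both have invariant factors (x - 1)^2. Hence A and B are similar.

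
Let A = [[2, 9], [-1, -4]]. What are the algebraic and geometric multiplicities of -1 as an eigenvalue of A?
algebraic multiplicity 2, geometric multiplicity 1

The characteristic polynomial is (x + 1)^2, so the factor x + 1 appears with exponent 2: the algebraic multiplicity is 2.

rank(A + I) = 1, so the eigenspace has dimension 2 - 1 = 1: the geometric multiplicity is 1.

Since 1 < 2, A is not diagonalizable.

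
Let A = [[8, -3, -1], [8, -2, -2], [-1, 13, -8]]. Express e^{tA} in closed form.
A has Jordan form J = [[-3, 1, 0], [0, -3, 0], [0, 0, 4]] with A = PJP^{-1}, so e^{tA} = P e^{tJ} P^{-1}.

For a Jordan block J_k(λ), e^{tJ_k(λ)} = e^{λt} · (I + tN + t^2 N^2/2! + ... + t^{k-1} N^{k-1}/(k-1)!) where N is the nilpotent superdiagonal part.

Assembling the blocks and conjugating back gives the entries of e^{tA} as shown above.

e^{tA} = [[(-3*t + 2*e^{7*t} - 1)*e^{-3*t}, (4*t - e^{7*t} + 1)*e^{-3*t}, -t*e^{-3*t}], [2*(-3*t + e^{7*t} - 1)*e^{-3*t}, (8*t - e^{7*t} + 2)*e^{-3*t}, -2*t*e^{-3*t}], [(-15*t + 2*e^{7*t} - 2)*e^{-3*t}, (20*t - e^{7*t} + 1)*e^{-3*t}, (1 - 5*t)*e^{-3*t}]]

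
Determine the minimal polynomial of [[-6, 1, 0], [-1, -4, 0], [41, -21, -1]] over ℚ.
m_A(x) = (x + 1)(x + 5)^2

The characteristic polynomial factors as (x + 1)(x + 5)^2. The minimal polynomial is ∏(x - λ)^{k_λ} where k_λ is the size of the largest Jordan block at λ.

For λ = -5: rank(A + 5I) = 2, and the largest Jordan block has size 2 (the smallest k with rank((A + 5I)^k) = rank((A + 5I)^(k+1))).
For λ = -1: rank(A + I) = 2, and the largest Jordan block has size 1 (the smallest k with rank((A + I)^k) = rank((A + I)^(k+1))).

So m_A(x) = (x + 1)(x + 5)^2.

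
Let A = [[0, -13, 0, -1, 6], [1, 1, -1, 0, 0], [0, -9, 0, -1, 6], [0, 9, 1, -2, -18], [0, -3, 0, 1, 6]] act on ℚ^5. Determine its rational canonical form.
R = [[0, -4, 0, 0, 0], [1, 1, 0, 0, 0], [0, 0, 0, 0, 12], [0, 0, 1, 0, -7], [0, 0, 0, 1, 4]]

The invariant factors of A (the non-unit diagonal entries of the Smith normal form of xI - A over ℚ[x]) are x^2 - x + 4, (x - 3)(x^2 - x + 4), each dividing the next. The characteristic polynomial is their product, (x - 3)(x^2 - x + 4)^2.

The rational canonical form is the block-diagonal matrix of companion matrices C(f_i):
R = [[0, -4, 0, 0, 0], [1, 1, 0, 0, 0], [0, 0, 0, 0, 12], [0, 0, 1, 0, -7], [0, 0, 0, 1, 4]].

Note the characteristic polynomial does not split into linear factors over ℚ, so A has no Jordan form over ℚ; the rational canonical form exists over any field.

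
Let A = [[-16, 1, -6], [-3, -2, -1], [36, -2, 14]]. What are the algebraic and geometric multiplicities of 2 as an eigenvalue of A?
algebraic multiplicity 1, geometric multiplicity 1

The characteristic polynomial is (x - 2)(x + 3)^2, so the factor x - 2 appears with exponent 1: the algebraic multiplicity is 1.

rank(A - 2I) = 2, so the eigenspace has dimension 3 - 2 = 1: the geometric multiplicity is 1.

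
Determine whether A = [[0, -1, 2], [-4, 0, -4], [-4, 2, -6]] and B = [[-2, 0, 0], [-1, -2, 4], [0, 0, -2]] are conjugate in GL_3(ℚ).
Yes.

Two matrices over a field are similar if and only if they have the same invariant factors.

Both A and B have characteristic polynomial (x + 2)^3 and minimal polynomial (x + 2)^2. Computing further, both have invariant factors x + 2, (x + 2)^2. Hence A and B are similar.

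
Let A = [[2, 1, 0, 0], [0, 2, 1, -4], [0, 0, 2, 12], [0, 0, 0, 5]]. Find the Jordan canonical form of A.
The characteristic polynomial is det(xI - A) = (x - 5)(x - 2)^3, so the eigenvalues are 2 (algebraic multiplicity 3), 5 (algebraic multiplicity 1).

For λ = 2: rank(A - 2I) = 3, rank((A - 2I)^2) = 2, rank((A - 2I)^3) = 1. The eigenspace has dimension 4 - 3 = 1, so there is 1 Jordan block; the rank sequence gives block sizes [3].

For λ = 5: algebraic multiplicity 1 gives one 1×1 block.

Assembling the blocks gives the Jordan form J above.

J = [[2, 1, 0, 0], [0, 2, 1, 0], [0, 0, 2, 0], [0, 0, 0, 5]]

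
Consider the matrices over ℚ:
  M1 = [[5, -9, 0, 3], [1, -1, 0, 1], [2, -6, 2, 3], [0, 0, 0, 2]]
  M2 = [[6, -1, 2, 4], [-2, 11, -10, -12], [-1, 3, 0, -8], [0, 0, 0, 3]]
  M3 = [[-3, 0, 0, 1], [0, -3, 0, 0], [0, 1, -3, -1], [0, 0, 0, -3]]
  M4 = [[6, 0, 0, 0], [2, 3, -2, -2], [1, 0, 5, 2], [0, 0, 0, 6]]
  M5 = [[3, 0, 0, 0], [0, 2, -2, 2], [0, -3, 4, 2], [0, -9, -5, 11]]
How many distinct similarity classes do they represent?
4 classes: {M1}, {M2, M5}, {M3}, {M4}

Characteristic polynomials: χ_{M1} = (x - 2)^4, χ_{M2} = (x - 6)^2(x - 5)(x - 3), χ_{M3} = (x + 3)^4, χ_{M4} = (x - 6)^2(x - 5)(x - 3), χ_{M5} = (x - 6)^2(x - 5)(x - 3).

{M1}: invariant factors (x - 2)^2, (x - 2)^2.

{M2, M5}: invariant factors (x - 6)^2(x - 5)(x - 3).

{M3}: invariant factors (x + 3)^2, (x + 3)^2.

{M4}: invariant factors x - 6, (x - 6)(x - 5)(x - 3).

Matrices are similar if and only if their invariant-factor lists agree; the partition into similarity classes is {M1}, {M2, M5}, {M3}, {M4}.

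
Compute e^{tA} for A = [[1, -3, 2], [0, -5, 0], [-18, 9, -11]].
e^{tA} = [[(6*t + 1)*e^{-5*t}, -3*t*e^{-5*t}, 2*t*e^{-5*t}], [0, e^{-5*t}, 0], [-18*t*e^{-5*t}, 9*t*e^{-5*t}, (1 - 6*t)*e^{-5*t}]]

A has Jordan form J = [[-5, 1, 0], [0, -5, 0], [0, 0, -5]] with A = PJP^{-1}, so e^{tA} = P e^{tJ} P^{-1}.

For a Jordan block J_k(λ), e^{tJ_k(λ)} = e^{λt} · (I + tN + t^2 N^2/2! + ... + t^{k-1} N^{k-1}/(k-1)!) where N is the nilpotent superdiagonal part.

Assembling the blocks and conjugating back gives the entries of e^{tA} as shown above.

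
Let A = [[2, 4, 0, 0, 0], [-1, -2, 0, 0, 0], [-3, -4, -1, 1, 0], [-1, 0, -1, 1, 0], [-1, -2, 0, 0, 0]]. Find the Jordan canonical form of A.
J = [[0, 1, 0, 0, 0], [0, 0, 0, 0, 0], [0, 0, 0, 1, 0], [0, 0, 0, 0, 0], [0, 0, 0, 0, 0]]

The characteristic polynomial is det(xI - A) = x^5, so the eigenvalues are 0 (algebraic multiplicity 5).

For λ = 0: rank(A) = 2, rank(A^2) = 0. The eigenspace has dimension 5 - 2 = 3, so there are 3 Jordan blocks; the rank sequence gives block sizes [2, 2, 1].

Assembling the blocks gives the Jordan form J above.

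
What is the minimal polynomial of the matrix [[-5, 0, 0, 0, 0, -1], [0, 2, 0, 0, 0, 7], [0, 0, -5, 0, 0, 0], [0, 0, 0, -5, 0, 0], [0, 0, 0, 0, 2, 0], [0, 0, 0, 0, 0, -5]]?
m_A(x) = (x - 2)(x + 5)^2

The characteristic polynomial factors as (x - 2)^2(x + 5)^4. The minimal polynomial is ∏(x - λ)^{k_λ} where k_λ is the size of the largest Jordan block at λ.

For λ = -5: rank(A + 5I) = 3, and the largest Jordan block has size 2 (the smallest k with rank((A + 5I)^k) = rank((A + 5I)^(k+1))).
For λ = 2: rank(A - 2I) = 4, and the largest Jordan block has size 1 (the smallest k with rank((A - 2I)^k) = rank((A - 2I)^(k+1))).

So m_A(x) = (x - 2)(x + 5)^2.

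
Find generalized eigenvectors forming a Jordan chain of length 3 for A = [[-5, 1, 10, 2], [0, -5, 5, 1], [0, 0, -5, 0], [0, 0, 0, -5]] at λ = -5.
v_1 = [[0, 0, 1, -4]]^T, v_2 = [[2, 1, 0, 0]]^T, v_3 = [[1, 0, 0, 0]]^T

We seek v_1 ∈ ker((A + 5I)^3) \ ker((A + 5I)^2), then set v_{i+1} = (A + 5I) v_i.

One such chain is v_1 = [[0, 0, 1, -4]]^T, v_2 = [[2, 1, 0, 0]]^T, v_3 = [[1, 0, 0, 0]]^T. Check: (A + 5I) v_3 = [[0, 0, 0, 0]]^T = 0.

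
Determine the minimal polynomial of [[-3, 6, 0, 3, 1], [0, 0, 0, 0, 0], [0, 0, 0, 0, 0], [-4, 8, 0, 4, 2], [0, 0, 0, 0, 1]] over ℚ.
The characteristic polynomial factors as x^3(x - 1)^2. The minimal polynomial is ∏(x - λ)^{k_λ} where k_λ is the size of the largest Jordan block at λ.

For λ = 0: rank(A) = 2, and the largest Jordan block has size 1 (the smallest k with rank(A^k) = rank(A^(k+1))).
For λ = 1: rank(A - I) = 4, and the largest Jordan block has size 2 (the smallest k with rank((A - I)^k) = rank((A - I)^(k+1))).

So m_A(x) = x(x - 1)^2.

m_A(x) = x(x - 1)^2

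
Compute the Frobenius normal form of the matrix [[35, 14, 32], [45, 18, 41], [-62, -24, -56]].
The invariant factors of A (the non-unit diagonal entries of the Smith normal form of xI - A over ℚ[x]) are (x - 1)(x + 2)^2, each dividing the next. The characteristic polynomial is their product, (x - 1)(x + 2)^2.

The rational canonical form is the block-diagonal matrix of companion matrices C(f_i):
R = [[0, 0, 4], [1, 0, 0], [0, 1, -3]].

R = [[0, 0, 4], [1, 0, 0], [0, 1, -3]]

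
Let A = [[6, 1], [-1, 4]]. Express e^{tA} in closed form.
e^{tA} = [[(t + 1)*e^{5*t}, t*e^{5*t}], [-t*e^{5*t}, (1 - t)*e^{5*t}]]

A has Jordan form J = [[5, 1], [0, 5]] with A = PJP^{-1}, so e^{tA} = P e^{tJ} P^{-1}.

For a Jordan block J_k(λ), e^{tJ_k(λ)} = e^{λt} · (I + tN + t^2 N^2/2! + ... + t^{k-1} N^{k-1}/(k-1)!) where N is the nilpotent superdiagonal part.

Assembling the blocks and conjugating back gives the entries of e^{tA} as shown above.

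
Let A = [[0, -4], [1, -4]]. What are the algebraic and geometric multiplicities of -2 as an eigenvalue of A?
The characteristic polynomial is (x + 2)^2, so the factor x + 2 appears with exponent 2: the algebraic multiplicity is 2.

rank(A + 2I) = 1, so the eigenspace has dimension 2 - 1 = 1: the geometric multiplicity is 1.

Since 1 < 2, A is not diagonalizable.

algebraic multiplicity 2, geometric multiplicity 1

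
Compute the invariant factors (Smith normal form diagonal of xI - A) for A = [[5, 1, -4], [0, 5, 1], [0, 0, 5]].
(x - 5)^3

The Jordan structure of A has elementary divisors (x - 5)^3. Arranging the block sizes at each eigenvalue in decreasing order and taking row products gives the invariant factors.

Invariant factors (smallest first, each dividing the next): (x - 5)^3.

Check: the last factor (x - 5)^3 is the minimal polynomial, and the product (x - 5)^3 is the characteristic polynomial.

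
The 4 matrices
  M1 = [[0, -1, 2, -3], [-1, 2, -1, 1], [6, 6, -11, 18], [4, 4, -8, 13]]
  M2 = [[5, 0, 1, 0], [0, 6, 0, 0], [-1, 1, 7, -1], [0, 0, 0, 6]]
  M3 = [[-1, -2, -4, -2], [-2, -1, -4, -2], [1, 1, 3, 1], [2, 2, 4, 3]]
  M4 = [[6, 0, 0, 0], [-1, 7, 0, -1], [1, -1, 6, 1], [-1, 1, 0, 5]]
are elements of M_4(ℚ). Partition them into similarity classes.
4 classes: {M1}, {M2}, {M3}, {M4}

Characteristic polynomials: χ_{M1} = (x - 1)^4, χ_{M2} = (x - 6)^4, χ_{M3} = (x - 1)^4, χ_{M4} = (x - 6)^4.

{M1}: invariant factors x - 1, (x - 1)^3.

{M2}: invariant factors x - 6, (x - 6)^3.

{M3}: invariant factors x - 1, x - 1, (x - 1)^2.

{M4}: invariant factors x - 6, x - 6, (x - 6)^2.

Matrices are similar if and only if their invariant-factor lists agree; the partition into similarity classes is {M1}, {M2}, {M3}, {M4}.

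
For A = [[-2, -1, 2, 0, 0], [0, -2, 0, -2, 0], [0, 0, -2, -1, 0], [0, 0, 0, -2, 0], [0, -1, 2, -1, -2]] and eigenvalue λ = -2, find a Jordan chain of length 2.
v_1 = [[1, 1, 1, 0, 1]]^T, v_2 = [[1, 0, 0, 0, 1]]^T

We seek v_1 ∈ ker((A + 2I)^2) \ ker(A + 2I), then set v_{i+1} = (A + 2I) v_i.

One such chain is v_1 = [[1, 1, 1, 0, 1]]^T, v_2 = [[1, 0, 0, 0, 1]]^T. Check: (A + 2I) v_2 = [[0, 0, 0, 0, 0]]^T = 0.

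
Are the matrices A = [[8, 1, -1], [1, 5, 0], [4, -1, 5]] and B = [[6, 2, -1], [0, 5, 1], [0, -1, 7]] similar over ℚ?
Two matrices over a field are similar if and only if they have the same invariant factors.

Both A and B have characteristic polynomial (x - 6)^3 and minimal polynomial (x - 6)^3. Computing further, both have invariant factors (x - 6)^3. Hence A and B are similar.

Yes.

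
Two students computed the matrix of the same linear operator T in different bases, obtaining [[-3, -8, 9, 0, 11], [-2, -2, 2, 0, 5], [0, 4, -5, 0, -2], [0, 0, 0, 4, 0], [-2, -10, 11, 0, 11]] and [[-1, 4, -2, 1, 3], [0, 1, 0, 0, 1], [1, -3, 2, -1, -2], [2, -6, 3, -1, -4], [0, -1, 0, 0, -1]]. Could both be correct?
trace(A) = 5 but trace(B) = 0. The trace is a similarity invariant, so A and B are not similar.

No.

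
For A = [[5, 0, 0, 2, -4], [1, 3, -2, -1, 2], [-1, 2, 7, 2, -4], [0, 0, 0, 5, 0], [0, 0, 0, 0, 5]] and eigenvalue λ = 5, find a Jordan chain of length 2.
v_1 = [[1, 0, 0, 0, 0]]^T, v_2 = [[0, 1, -1, 0, 0]]^T

We seek v_1 ∈ ker((A - 5I)^2) \ ker(A - 5I), then set v_{i+1} = (A - 5I) v_i.

One such chain is v_1 = [[1, 0, 0, 0, 0]]^T, v_2 = [[0, 1, -1, 0, 0]]^T. Check: (A - 5I) v_2 = [[0, 0, 0, 0, 0]]^T = 0.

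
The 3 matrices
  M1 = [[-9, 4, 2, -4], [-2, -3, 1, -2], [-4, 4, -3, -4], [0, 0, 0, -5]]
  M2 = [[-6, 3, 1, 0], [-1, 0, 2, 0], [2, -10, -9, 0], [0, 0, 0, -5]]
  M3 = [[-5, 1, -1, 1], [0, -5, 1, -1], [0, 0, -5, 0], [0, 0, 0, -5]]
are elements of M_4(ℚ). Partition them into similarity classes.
Characteristic polynomials: χ_{M1} = (x + 5)^4, χ_{M2} = (x + 5)^4, χ_{M3} = (x + 5)^4.

{M1}: invariant factors x + 5, x + 5, (x + 5)^2.

{M2, M3}: invariant factors x + 5, (x + 5)^3.

Matrices are similar if and only if their invariant-factor lists agree; the partition into similarity classes is {M1}, {M2, M3}.

2 classes: {M1}, {M2, M3}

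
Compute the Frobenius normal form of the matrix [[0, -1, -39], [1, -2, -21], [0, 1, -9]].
R = [[0, 0, -48], [1, 0, -40], [0, 1, -11]]

The invariant factors of A (the non-unit diagonal entries of the Smith normal form of xI - A over ℚ[x]) are (x + 3)(x + 4)^2, each dividing the next. The characteristic polynomial is their product, (x + 3)(x + 4)^2.

The rational canonical form is the block-diagonal matrix of companion matrices C(f_i):
R = [[0, 0, -48], [1, 0, -40], [0, 1, -11]].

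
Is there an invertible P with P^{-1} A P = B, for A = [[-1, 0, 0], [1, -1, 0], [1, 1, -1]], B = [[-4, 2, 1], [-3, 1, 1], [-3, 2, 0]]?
Both have characteristic polynomial (x + 1)^3, but the minimal polynomial of A is (x + 1)^3 while the minimal polynomial of B is (x + 1)^2. The minimal polynomial is a similarity invariant, so A and B are not similar.

No.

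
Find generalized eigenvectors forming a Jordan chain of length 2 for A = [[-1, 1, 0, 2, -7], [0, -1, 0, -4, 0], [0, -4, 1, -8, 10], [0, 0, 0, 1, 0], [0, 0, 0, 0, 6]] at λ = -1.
v_1 = [[0, 1, 2, 0, 0]]^T, v_2 = [[1, 0, 0, 0, 0]]^T

We seek v_1 ∈ ker((A + I)^2) \ ker(A + I), then set v_{i+1} = (A + I) v_i.

One such chain is v_1 = [[0, 1, 2, 0, 0]]^T, v_2 = [[1, 0, 0, 0, 0]]^T. Check: (A + I) v_2 = [[0, 0, 0, 0, 0]]^T = 0.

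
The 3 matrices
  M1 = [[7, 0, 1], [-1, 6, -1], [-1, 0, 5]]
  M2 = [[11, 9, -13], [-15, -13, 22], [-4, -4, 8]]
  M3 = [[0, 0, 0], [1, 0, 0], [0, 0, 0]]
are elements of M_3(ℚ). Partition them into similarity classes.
3 classes: {M1}, {M2}, {M3}

Characteristic polynomials: χ_{M1} = (x - 6)^3, χ_{M2} = (x - 2)^3, χ_{M3} = x^3.

{M1}: invariant factors x - 6, (x - 6)^2.

{M2}: invariant factors (x - 2)^3.

{M3}: invariant factors x, x^2.

Matrices are similar if and only if their invariant-factor lists agree; the partition into similarity classes is {M1}, {M2}, {M3}.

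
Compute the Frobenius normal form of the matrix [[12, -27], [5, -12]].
R = [[0, 9], [1, 0]]

The invariant factors of A (the non-unit diagonal entries of the Smith normal form of xI - A over ℚ[x]) are (x - 3)(x + 3), each dividing the next. The characteristic polynomial is their product, (x - 3)(x + 3).

The rational canonical form is the block-diagonal matrix of companion matrices C(f_i):
R = [[0, 9], [1, 0]].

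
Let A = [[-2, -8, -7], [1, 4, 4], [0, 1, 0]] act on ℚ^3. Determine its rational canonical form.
The invariant factors of A (the non-unit diagonal entries of the Smith normal form of xI - A over ℚ[x]) are (x + 1)(x^2 - 3x - 1), each dividing the next. The characteristic polynomial is their product, (x + 1)(x^2 - 3x - 1).

The rational canonical form is the block-diagonal matrix of companion matrices C(f_i):
R = [[0, 0, 1], [1, 0, 4], [0, 1, 2]].

Note the characteristic polynomial does not split into linear factors over ℚ, so A has no Jordan form over ℚ; the rational canonical form exists over any field.

R = [[0, 0, 1], [1, 0, 4], [0, 1, 2]]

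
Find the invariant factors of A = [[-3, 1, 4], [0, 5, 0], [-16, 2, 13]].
x - 5, (x - 5)^2

The Jordan structure of A has elementary divisors (x - 5)^2, (x - 5). Arranging the block sizes at each eigenvalue in decreasing order and taking row products gives the invariant factors.

Invariant factors (smallest first, each dividing the next): x - 5, (x - 5)^2.

Check: the last factor (x - 5)^2 is the minimal polynomial, and the product (x - 5)^3 is the characteristic polynomial.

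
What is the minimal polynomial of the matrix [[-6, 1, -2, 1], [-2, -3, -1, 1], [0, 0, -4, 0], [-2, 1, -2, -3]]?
The characteristic polynomial factors as (x + 4)^4. The minimal polynomial is ∏(x - λ)^{k_λ} where k_λ is the size of the largest Jordan block at λ.

For λ = -4: rank(A + 4I) = 2, and the largest Jordan block has size 3 (the smallest k with rank((A + 4I)^k) = rank((A + 4I)^(k+1))).

So m_A(x) = (x + 4)^3.

m_A(x) = (x + 4)^3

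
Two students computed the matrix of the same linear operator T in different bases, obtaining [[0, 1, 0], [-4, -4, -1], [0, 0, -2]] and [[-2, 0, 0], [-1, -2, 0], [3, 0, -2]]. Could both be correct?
Both have characteristic polynomial (x + 2)^3, but the minimal polynomial of A is (x + 2)^3 while the minimal polynomial of B is (x + 2)^2. The minimal polynomial is a similarity invariant, so A and B are not similar.

No.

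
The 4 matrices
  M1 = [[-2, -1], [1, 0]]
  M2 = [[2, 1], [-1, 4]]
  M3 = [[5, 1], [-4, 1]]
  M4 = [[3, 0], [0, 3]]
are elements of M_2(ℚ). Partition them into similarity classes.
3 classes: {M1}, {M2, M3}, {M4}

Characteristic polynomials: χ_{M1} = (x + 1)^2, χ_{M2} = (x - 3)^2, χ_{M3} = (x - 3)^2, χ_{M4} = (x - 3)^2.

{M1}: invariant factors (x + 1)^2.

{M2, M3}: invariant factors (x - 3)^2.

{M4}: invariant factors x - 3, x - 3.

Matrices are similar if and only if their invariant-factor lists agree; the partition into similarity classes is {M1}, {M2, M3}, {M4}.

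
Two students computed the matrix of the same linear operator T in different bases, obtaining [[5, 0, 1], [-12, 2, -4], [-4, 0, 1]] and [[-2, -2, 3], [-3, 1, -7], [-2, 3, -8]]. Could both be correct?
No.

trace(A) = 8 but trace(B) = -9. The trace is a similarity invariant, so A and B are not similar.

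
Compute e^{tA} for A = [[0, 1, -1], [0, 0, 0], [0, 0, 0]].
A has Jordan form J = [[0, 1, 0], [0, 0, 0], [0, 0, 0]] with A = PJP^{-1}, so e^{tA} = P e^{tJ} P^{-1}.

For a Jordan block J_k(λ), e^{tJ_k(λ)} = e^{λt} · (I + tN + t^2 N^2/2! + ... + t^{k-1} N^{k-1}/(k-1)!) where N is the nilpotent superdiagonal part.

Assembling the blocks and conjugating back gives the entries of e^{tA} as shown above.

e^{tA} = [[1, t, -t], [0, 1, 0], [0, 0, 1]]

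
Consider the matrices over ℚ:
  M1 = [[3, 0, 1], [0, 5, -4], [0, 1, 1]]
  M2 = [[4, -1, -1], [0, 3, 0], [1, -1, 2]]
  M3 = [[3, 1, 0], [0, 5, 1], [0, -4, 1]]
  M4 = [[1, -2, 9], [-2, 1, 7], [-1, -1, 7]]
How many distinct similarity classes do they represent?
2 classes: {M1, M3, M4}, {M2}

Characteristic polynomials: χ_{M1} = (x - 3)^3, χ_{M2} = (x - 3)^3, χ_{M3} = (x - 3)^3, χ_{M4} = (x - 3)^3.

{M1, M3, M4}: invariant factors (x - 3)^3.

{M2}: invariant factors x - 3, (x - 3)^2.

Matrices are similar if and only if their invariant-factor lists agree; the partition into similarity classes is {M1, M3, M4}, {M2}.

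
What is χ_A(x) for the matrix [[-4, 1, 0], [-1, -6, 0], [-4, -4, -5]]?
xI - A = [[x + 4, -1, 0], [1, x + 6, 0], [4, 4, x + 5]].

Expanding det(xI - A) along the first row:
det(xI - A) = + (x + 4)·det([[x + 6, 0], [4, x + 5]]) - (-1)·det([[1, 0], [4, x + 5]]) + (0)·det([[1, x + 6], [4, 4]]).

Evaluating gives χ_A(x) = x^3 + 15x^2 + 75x + 125 = (x + 5)^3.

χ_A(x) = (x + 5)^3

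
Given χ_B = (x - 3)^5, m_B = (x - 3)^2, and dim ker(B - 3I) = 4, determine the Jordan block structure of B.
Jordan blocks: (3, 2), (3, 1), (3, 1), (3, 1)

λ = 3: algebraic multiplicity 5 (exponent in χ_B), largest block size 2 (exponent in m_B), 4 blocks (geometric multiplicity). These force block sizes [2, 1, 1, 1].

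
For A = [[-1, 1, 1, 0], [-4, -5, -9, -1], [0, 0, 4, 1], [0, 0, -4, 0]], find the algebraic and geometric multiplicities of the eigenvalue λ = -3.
algebraic multiplicity 2, geometric multiplicity 1

The characteristic polynomial is (x - 2)^2(x + 3)^2, so the factor x + 3 appears with exponent 2: the algebraic multiplicity is 2.

rank(A + 3I) = 3, so the eigenspace has dimension 4 - 3 = 1: the geometric multiplicity is 1.

Since 1 < 2, A is not diagonalizable.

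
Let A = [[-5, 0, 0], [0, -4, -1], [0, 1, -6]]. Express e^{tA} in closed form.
e^{tA} = [[e^{-5*t}, 0, 0], [0, (t + 1)*e^{-5*t}, -t*e^{-5*t}], [0, t*e^{-5*t}, (1 - t)*e^{-5*t}]]

A has Jordan form J = [[-5, 1, 0], [0, -5, 0], [0, 0, -5]] with A = PJP^{-1}, so e^{tA} = P e^{tJ} P^{-1}.

For a Jordan block J_k(λ), e^{tJ_k(λ)} = e^{λt} · (I + tN + t^2 N^2/2! + ... + t^{k-1} N^{k-1}/(k-1)!) where N is the nilpotent superdiagonal part.

Assembling the blocks and conjugating back gives the entries of e^{tA} as shown above.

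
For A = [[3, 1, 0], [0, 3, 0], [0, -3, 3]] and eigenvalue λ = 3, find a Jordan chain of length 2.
v_1 = [[2, 1, 0]]^T, v_2 = [[1, 0, -3]]^T

We seek v_1 ∈ ker((A - 3I)^2) \ ker(A - 3I), then set v_{i+1} = (A - 3I) v_i.

One such chain is v_1 = [[2, 1, 0]]^T, v_2 = [[1, 0, -3]]^T. Check: (A - 3I) v_2 = [[0, 0, 0]]^T = 0.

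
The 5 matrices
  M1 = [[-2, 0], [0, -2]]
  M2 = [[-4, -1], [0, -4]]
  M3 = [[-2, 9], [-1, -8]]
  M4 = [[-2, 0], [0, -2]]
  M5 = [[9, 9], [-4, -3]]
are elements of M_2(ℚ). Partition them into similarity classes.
4 classes: {M1, M4}, {M2}, {M3}, {M5}

Characteristic polynomials: χ_{M1} = (x + 2)^2, χ_{M2} = (x + 4)^2, χ_{M3} = (x + 5)^2, χ_{M4} = (x + 2)^2, χ_{M5} = (x - 3)^2.

{M1, M4}: invariant factors x + 2, x + 2.

{M2}: invariant factors (x + 4)^2.

{M3}: invariant factors (x + 5)^2.

{M5}: invariant factors (x - 3)^2.

Matrices are similar if and only if their invariant-factor lists agree; the partition into similarity classes is {M1, M4}, {M2}, {M3}, {M5}.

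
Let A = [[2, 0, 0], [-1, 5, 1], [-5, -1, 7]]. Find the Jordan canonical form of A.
The characteristic polynomial is det(xI - A) = (x - 6)^2(x - 2), so the eigenvalues are 2 (algebraic multiplicity 1), 6 (algebraic multiplicity 2).

For λ = 2: algebraic multiplicity 1 gives one 1×1 block.

For λ = 6: rank(A - 6I) = 2, rank((A - 6I)^2) = 1. The eigenspace has dimension 3 - 2 = 1, so there is 1 Jordan block; the rank sequence gives block sizes [2].

Assembling the blocks gives the Jordan form J above.

J = [[2, 0, 0], [0, 6, 1], [0, 0, 6]]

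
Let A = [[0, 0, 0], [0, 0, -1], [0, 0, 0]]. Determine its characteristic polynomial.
χ_A(x) = x^3

xI - A = [[x, 0, 0], [0, x, 1], [0, 0, x]].

Expanding det(xI - A) along the first row:
det(xI - A) = + (x)·det([[x, 1], [0, x]]) - (0)·det([[0, 1], [0, x]]) + (0)·det([[0, x], [0, 0]]).

Evaluating gives χ_A(x) = x^3.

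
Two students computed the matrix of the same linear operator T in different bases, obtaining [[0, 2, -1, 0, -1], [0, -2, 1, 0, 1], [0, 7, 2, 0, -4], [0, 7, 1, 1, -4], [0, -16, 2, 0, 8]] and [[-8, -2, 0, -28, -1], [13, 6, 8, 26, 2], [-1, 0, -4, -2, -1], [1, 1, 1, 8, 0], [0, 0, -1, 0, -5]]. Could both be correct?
trace(A) = 9 but trace(B) = -3. The trace is a similarity invariant, so A and B are not similar.

No.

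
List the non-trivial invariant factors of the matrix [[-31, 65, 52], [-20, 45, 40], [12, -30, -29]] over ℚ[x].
x + 5, (x + 5)^2

The Jordan structure of A has elementary divisors (x + 5)^2, (x + 5). Arranging the block sizes at each eigenvalue in decreasing order and taking row products gives the invariant factors.

Invariant factors (smallest first, each dividing the next): x + 5, (x + 5)^2.

Check: the last factor (x + 5)^2 is the minimal polynomial, and the product (x + 5)^3 is the characteristic polynomial.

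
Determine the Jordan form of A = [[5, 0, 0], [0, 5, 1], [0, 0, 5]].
The characteristic polynomial is det(xI - A) = (x - 5)^3, so the eigenvalues are 5 (algebraic multiplicity 3).

For λ = 5: rank(A - 5I) = 1, rank((A - 5I)^2) = 0. The eigenspace has dimension 3 - 1 = 2, so there are 2 Jordan blocks; the rank sequence gives block sizes [2, 1].

Assembling the blocks gives the Jordan form J above.

J = [[5, 1, 0], [0, 5, 0], [0, 0, 5]]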